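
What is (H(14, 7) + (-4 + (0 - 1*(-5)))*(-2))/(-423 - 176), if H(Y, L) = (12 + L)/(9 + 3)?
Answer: 5/7188 ≈ 0.00069560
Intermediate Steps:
H(Y, L) = 1 + L/12 (H(Y, L) = (12 + L)/12 = (12 + L)*(1/12) = 1 + L/12)
(H(14, 7) + (-4 + (0 - 1*(-5)))*(-2))/(-423 - 176) = ((1 + (1/12)*7) + (-4 + (0 - 1*(-5)))*(-2))/(-423 - 176) = ((1 + 7/12) + (-4 + (0 + 5))*(-2))/(-599) = (19/12 + (-4 + 5)*(-2))*(-1/599) = (19/12 + 1*(-2))*(-1/599) = (19/12 - 2)*(-1/599) = -5/12*(-1/599) = 5/7188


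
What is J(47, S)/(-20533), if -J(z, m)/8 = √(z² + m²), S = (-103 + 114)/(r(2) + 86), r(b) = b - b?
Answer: 4*√16337885/882919 ≈ 0.018312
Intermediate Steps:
r(b) = 0
S = 11/86 (S = (-103 + 114)/(0 + 86) = 11/86 ≈ 0.12791)
J(z, m) = -8*√(m² + z²) (J(z, m) = -8*√(z² + m²) = -8*√(m² + z²))
J(47, S)/(-20533) = -8*√((11/86)² + 47²)/(-20533) = -8*√(121/7396 + 2209)*(-1/20533) = -4*√16337885/43*(-1/20533) = 4*√16337885/882919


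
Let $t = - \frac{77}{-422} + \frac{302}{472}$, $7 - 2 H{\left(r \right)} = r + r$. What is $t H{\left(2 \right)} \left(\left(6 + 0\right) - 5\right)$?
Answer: $\frac{122841}{99592} \approx 1.2334$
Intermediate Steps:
$H{\left(r \right)} = \frac{7}{2} - r$ ($H{\left(r \right)} = \frac{7}{2} - \frac{r + r}{2} = \frac{7}{2} - \frac{2 r}{2} = \frac{7}{2} - r$)
$t = \frac{40947}{49796}$ ($t = \left(-77\right) \left(- \frac{1}{422}\right) + 302 \cdot \frac{1}{472} = \frac{77}{422} + \frac{151}{236} = \frac{40947}{49796} \approx 0.8223$)
$t H{\left(2 \right)} \left(\left(6 + 0\right) - 5\right) = \frac{40947 \left(\frac{7}{2} - 2\right) \left(\left(6 + 0\right) - 5\right)}{49796} = \frac{40947 \left(\frac{7}{2} - 2\right) \left(6 - 5\right)}{49796} = \frac{40947 \cdot \frac{3}{2} \cdot 1}{49796} = \frac{40947}{49796} \cdot \frac{3}{2} = \frac{122841}{99592}$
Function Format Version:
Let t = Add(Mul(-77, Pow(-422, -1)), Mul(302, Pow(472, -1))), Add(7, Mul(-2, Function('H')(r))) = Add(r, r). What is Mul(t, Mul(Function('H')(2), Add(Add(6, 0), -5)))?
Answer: Rational(122841, 99592) ≈ 1.2334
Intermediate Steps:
Function('H')(r) = Add(Rational(7, 2), Mul(-1, r)) (Function('H')(r) = Add(Rational(7, 2), Mul(Rational(-1, 2), Add(r, r))) = Add(Rational(7, 2), Mul(Rational(-1, 2), Mul(2, r))) = Add(Rational(7, 2), Mul(-1, r)))
t = Rational(40947, 49796) (t = Add(Mul(-77, Rational(-1, 422)), Mul(302, Rational(1, 472))) = Add(Rational(77, 422), Rational(151, 236)) = Rational(40947, 49796) ≈ 0.82230)
Mul(t, Mul(Function('H')(2), Add(Add(6, 0), -5))) = Mul(Rational(40947, 49796), Mul(Add(Rational(7, 2), Mul(-1, 2)), Add(Add(6, 0), -5))) = Mul(Rational(40947, 49796), Mul(Add(Rational(7, 2), -2), Add(6, -5))) = Mul(Rational(40947, 49796), Mul(Rational(3, 2), 1)) = Mul(Rational(40947, 49796), Rational(3, 2)) = Rational(122841, 99592)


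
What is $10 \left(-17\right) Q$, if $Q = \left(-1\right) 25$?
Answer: $4250$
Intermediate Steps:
$Q = -25$
$10 \left(-17\right) Q = 10 \left(-17\right) \left(-25\right) = \left(-170\right) \left(-25\right) = 4250$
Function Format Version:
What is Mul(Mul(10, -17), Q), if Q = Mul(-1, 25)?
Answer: 4250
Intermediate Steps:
Q = -25
Mul(Mul(10, -17), Q) = Mul(Mul(10, -17), -25) = Mul(-170, -25) = 4250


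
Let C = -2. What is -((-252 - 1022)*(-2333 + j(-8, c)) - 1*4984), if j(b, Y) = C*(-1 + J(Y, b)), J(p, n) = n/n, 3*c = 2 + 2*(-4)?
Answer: -2967258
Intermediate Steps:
c = -2 (c = (2 + 2*(-4))/3 = (2 - 8)/3 = (⅓)*(-6) = -2)
J(p, n) = 1
j(b, Y) = 0 (j(b, Y) = -2*(-1 + 1) = -2*0 = 0)
-((-252 - 1022)*(-2333 + j(-8, c)) - 1*4984) = -((-252 - 1022)*(-2333 + 0) - 1*4984) = -(-1274*(-2333) - 4984) = -(2972242 - 4984) = -1*2967258 = -2967258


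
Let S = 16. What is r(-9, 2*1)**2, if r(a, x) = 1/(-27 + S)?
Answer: 1/121 ≈ 0.0082645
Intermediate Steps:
r(a, x) = -1/11 (r(a, x) = 1/(-27 + 16) = 1/(-11) = -1/11)
r(-9, 2*1)**2 = (-1/11)**2 = 1/121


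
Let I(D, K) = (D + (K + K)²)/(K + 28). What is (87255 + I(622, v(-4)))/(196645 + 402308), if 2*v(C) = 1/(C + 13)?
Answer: 396674741/2722241385 ≈ 0.14572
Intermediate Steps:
v(C) = 1/(2*(13 + C)) (v(C) = 1/(2*(C + 13)) = 1/(2*(13 + C)))
I(D, K) = (D + 4*K²)/(28 + K) (I(D, K) = (D + (2*K)²)/(28 + K) = (D + 4*K²)/(28 + K))
(87255 + I(622, v(-4)))/(196645 + 402308) = (87255 + (622 + 4*(1/(2*(13 - 4)))²)/(28 + 1/(2*(13 - 4))))/(196645 + 402308) = (87255 + (622 + 4*((½)/9)²)/(28 + (½)/9))/598953 = (87255 + (622 + 4*((½)*(⅑))²)/(28 + (½)*(⅑)))*(1/598953) = (87255 + (622 + 4*(1/18)²)/(28 + 1/18))*(1/598953) = (87255 + (622 + 4*(1/324))/(505/18))*(1/598953) = (87255 + 18*(622 + 1/81)/505)*(1/598953) = (87255 + (18/505)*(50383/81))*(1/598953) = (87255 + 100766/4545)*(1/598953) = (396674741/4545)*(1/598953) = 396674741/2722241385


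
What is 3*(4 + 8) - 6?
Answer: 30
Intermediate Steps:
3*(4 + 8) - 6 = 3*12 - 6 = 36 - 6 = 30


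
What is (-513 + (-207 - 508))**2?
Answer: 1507984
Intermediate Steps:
(-513 + (-207 - 508))**2 = (-513 - 715)**2 = (-1228)**2 = 1507984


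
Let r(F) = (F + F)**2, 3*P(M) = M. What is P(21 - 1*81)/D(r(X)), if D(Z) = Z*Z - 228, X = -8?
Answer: -5/16327 ≈ -0.00030624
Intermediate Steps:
P(M) = M/3
r(F) = 4*F**2 (r(F) = (2*F)**2 = 4*F**2)
D(Z) = -228 + Z**2 (D(Z) = Z**2 - 228 = -228 + Z**2)
P(21 - 1*81)/D(r(X)) = ((21 - 1*81)/3)/(-228 + (4*(-8)**2)**2) = ((21 - 81)/3)/(-228 + (4*64)**2) = ((1/3)*(-60))/(-228 + 256**2) = -20/(-228 + 65536) = -20/65308 = -20*1/65308 = -5/16327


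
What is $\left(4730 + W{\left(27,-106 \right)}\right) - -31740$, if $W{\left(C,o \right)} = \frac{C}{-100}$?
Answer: $\frac{3646973}{100} \approx 36470.0$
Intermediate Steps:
$W{\left(C,o \right)} = - \frac{C}{100}$ ($W{\left(C,o \right)} = C \left(- \frac{1}{100}\right) = - \frac{C}{100}$)
$\left(4730 + W{\left(27,-106 \right)}\right) - -31740 = \left(4730 - \frac{27}{100}\right) - -31740 = \left(4730 - \frac{27}{100}\right) + 31740 = \frac{472973}{100} + 31740 = \frac{3646973}{100}$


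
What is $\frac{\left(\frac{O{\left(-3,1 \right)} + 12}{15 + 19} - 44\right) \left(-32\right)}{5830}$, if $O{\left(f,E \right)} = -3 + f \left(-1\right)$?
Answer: $\frac{224}{935} \approx 0.23957$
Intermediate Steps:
$O{\left(f,E \right)} = -3 - f$
$\frac{\left(\frac{O{\left(-3,1 \right)} + 12}{15 + 19} - 44\right) \left(-32\right)}{5830} = \frac{\left(\frac{\left(-3 - -3\right) + 12}{15 + 19} - 44\right) \left(-32\right)}{5830} = \left(\frac{\left(-3 + 3\right) + 12}{34} - 44\right) \left(-32\right) \frac{1}{5830} = \left(\left(0 + 12\right) \frac{1}{34} - 44\right) \left(-32\right) \frac{1}{5830} = \left(12 \cdot \frac{1}{34} - 44\right) \left(-32\right) \frac{1}{5830} = \left(\frac{6}{17} - 44\right) \left(-32\right) \frac{1}{5830} = \left(- \frac{742}{17}\right) \left(-32\right) \frac{1}{5830} = \frac{23744}{17} \cdot \frac{1}{5830} = \frac{224}{935}$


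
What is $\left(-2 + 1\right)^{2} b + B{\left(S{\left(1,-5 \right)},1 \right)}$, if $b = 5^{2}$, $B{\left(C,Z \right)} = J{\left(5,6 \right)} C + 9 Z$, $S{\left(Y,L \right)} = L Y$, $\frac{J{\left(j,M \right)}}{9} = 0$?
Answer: $34$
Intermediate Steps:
$J{\left(j,M \right)} = 0$ ($J{\left(j,M \right)} = 9 \cdot 0 = 0$)
$B{\left(C,Z \right)} = 9 Z$ ($B{\left(C,Z \right)} = 0 C + 9 Z = 0 + 9 Z = 9 Z$)
$b = 25$
$\left(-2 + 1\right)^{2} b + B{\left(S{\left(1,-5 \right)},1 \right)} = \left(-2 + 1\right)^{2} \cdot 25 + 9 \cdot 1 = \left(-1\right)^{2} \cdot 25 + 9 = 1 \cdot 25 + 9 = 25 + 9 = 34$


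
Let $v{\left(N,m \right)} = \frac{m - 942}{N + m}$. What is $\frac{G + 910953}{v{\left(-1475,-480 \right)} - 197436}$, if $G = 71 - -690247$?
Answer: $- \frac{1043494935}{128661986} \approx -8.1104$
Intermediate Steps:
$v{\left(N,m \right)} = \frac{-942 + m}{N + m}$
$G = 690318$ ($G = 71 + 690247 = 690318$)
$\frac{G + 910953}{v{\left(-1475,-480 \right)} - 197436} = \frac{690318 + 910953}{\frac{-942 - 480}{-1475 - 480} - 197436} = \frac{1601271}{\frac{1}{-1955} \left(-1422\right) - 197436} = \frac{1601271}{\left(- \frac{1}{1955}\right) \left(-1422\right) - 197436} = \frac{1601271}{\frac{1422}{1955} - 197436} = \frac{1601271}{- \frac{385985958}{1955}} = 1601271 \left(- \frac{1955}{385985958}\right) = - \frac{1043494935}{128661986}$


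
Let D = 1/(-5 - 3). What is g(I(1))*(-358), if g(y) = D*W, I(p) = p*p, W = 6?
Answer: 537/2 ≈ 268.50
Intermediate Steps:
I(p) = p²
D = -⅛ (D = 1/(-8) = -⅛ ≈ -0.12500)
g(y) = -¾ (g(y) = -⅛*6 = -¾)
g(I(1))*(-358) = -¾*(-358) = 537/2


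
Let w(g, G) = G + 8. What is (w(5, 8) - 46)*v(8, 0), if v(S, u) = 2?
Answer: -60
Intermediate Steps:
w(g, G) = 8 + G
(w(5, 8) - 46)*v(8, 0) = ((8 + 8) - 46)*2 = (16 - 46)*2 = -30*2 = -60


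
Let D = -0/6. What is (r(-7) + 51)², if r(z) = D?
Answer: 2601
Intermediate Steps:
D = 0 (D = -0/6 = -4*0 = 0)
r(z) = 0
(r(-7) + 51)² = (0 + 51)² = 51² = 2601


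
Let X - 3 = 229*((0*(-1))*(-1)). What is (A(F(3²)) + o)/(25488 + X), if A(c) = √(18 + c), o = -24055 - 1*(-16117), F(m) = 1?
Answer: -2646/8497 + √19/25491 ≈ -0.31123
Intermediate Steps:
o = -7938 (o = -24055 + 16117 = -7938)
X = 3 (X = 3 + 229*((0*(-1))*(-1)) = 3 + 229*(0*(-1)) = 3 + 229*0 = 3 + 0 = 3)
(A(F(3²)) + o)/(25488 + X) = (√(18 + 1) - 7938)/(25488 + 3) = (√19 - 7938)/25491 = (-7938 + √19)*(1/25491) = -2646/8497 + √19/25491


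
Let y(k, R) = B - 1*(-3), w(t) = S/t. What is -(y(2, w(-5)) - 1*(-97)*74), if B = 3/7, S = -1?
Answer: -50270/7 ≈ -7181.4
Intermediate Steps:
B = 3/7 (B = 3*(⅐) = 3/7 ≈ 0.42857)
w(t) = -1/t
y(k, R) = 24/7 (y(k, R) = 3/7 - 1*(-3) = 3/7 + 3 = 24/7)
-(y(2, w(-5)) - 1*(-97)*74) = -(24/7 - 1*(-97)*74) = -(24/7 + 97*74) = -(24/7 + 7178) = -1*50270/7 = -50270/7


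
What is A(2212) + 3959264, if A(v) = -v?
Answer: 3957052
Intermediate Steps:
A(2212) + 3959264 = -1*2212 + 3959264 = -2212 + 3959264 = 3957052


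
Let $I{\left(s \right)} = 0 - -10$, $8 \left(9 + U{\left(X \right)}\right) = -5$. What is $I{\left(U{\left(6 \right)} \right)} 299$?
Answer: $2990$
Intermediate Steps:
$U{\left(X \right)} = - \frac{77}{8}$ ($U{\left(X \right)} = -9 + \frac{1}{8} \left(-5\right) = -9 - \frac{5}{8} = - \frac{77}{8}$)
$I{\left(s \right)} = 10$ ($I{\left(s \right)} = 0 + 10 = 10$)
$I{\left(U{\left(6 \right)} \right)} 299 = 10 \cdot 299 = 2990$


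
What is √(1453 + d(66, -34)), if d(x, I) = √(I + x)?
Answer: √(1453 + 4*√2) ≈ 38.192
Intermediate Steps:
√(1453 + d(66, -34)) = √(1453 + √(-34 + 66)) = √(1453 + √32) = √(1453 + 4*√2)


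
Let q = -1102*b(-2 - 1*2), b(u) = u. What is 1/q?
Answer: 1/4408 ≈ 0.00022686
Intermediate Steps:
q = 4408 (q = -1102*(-2 - 1*2) = -1102*(-2 - 2) = -1102*(-4) = 4408)
1/q = 1/4408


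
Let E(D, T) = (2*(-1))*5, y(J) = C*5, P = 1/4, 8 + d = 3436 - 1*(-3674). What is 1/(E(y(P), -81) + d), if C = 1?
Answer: 1/7092 ≈ 0.00014100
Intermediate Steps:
d = 7102 (d = -8 + (3436 - 1*(-3674)) = -8 + (3436 + 3674) = -8 + 7110 = 7102)
P = ¼ ≈ 0.25000
y(J) = 5 (y(J) = 1*5 = 5)
E(D, T) = -10 (E(D, T) = -2*5 = -10)
1/(E(y(P), -81) + d) = 1/(-10 + 7102) = 1/7092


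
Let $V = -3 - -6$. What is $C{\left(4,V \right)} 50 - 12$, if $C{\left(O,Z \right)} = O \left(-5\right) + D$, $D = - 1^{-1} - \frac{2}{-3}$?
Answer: $- \frac{3086}{3} \approx -1028.7$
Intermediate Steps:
$V = 3$ ($V = -3 + 6 = 3$)
$D = - \frac{1}{3}$ ($D = \left(-1\right) 1 - - \frac{2}{3} = -1 + \frac{2}{3} = - \frac{1}{3} \approx -0.33333$)
$C{\left(O,Z \right)} = - \frac{1}{3} - 5 O$ ($C{\left(O,Z \right)} = O \left(-5\right) - \frac{1}{3} = - 5 O - \frac{1}{3} = - \frac{1}{3} - 5 O$)
$C{\left(4,V \right)} 50 - 12 = \left(- \frac{1}{3} - 20\right) 50 - 12 = \left(- \frac{61}{3}\right) 50 - 12 = - \frac{3050}{3} - 12 = - \frac{3086}{3}$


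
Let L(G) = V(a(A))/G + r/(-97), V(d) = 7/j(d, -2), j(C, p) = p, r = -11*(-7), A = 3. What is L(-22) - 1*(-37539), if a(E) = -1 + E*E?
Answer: 160213743/4268 ≈ 37538.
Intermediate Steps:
r = 77
a(E) = -1 + E²
V(d) = -7/2 (V(d) = 7/(-2) = 7*(-½) = -7/2)
L(G) = -77/97 - 7/(2*G) (L(G) = -7/(2*G) + 77/(-97) = -7/(2*G) + 77*(-1/97) = -7/(2*G) - 77/97 = -77/97 - 7/(2*G))
L(-22) - 1*(-37539) = (7/194)*(-97 - 22*(-22))/(-22) - 1*(-37539) = (7/194)*(-1/22)*(-97 + 484) + 37539 = (7/194)*(-1/22)*387 + 37539 = -2709/4268 + 37539 = 160213743/4268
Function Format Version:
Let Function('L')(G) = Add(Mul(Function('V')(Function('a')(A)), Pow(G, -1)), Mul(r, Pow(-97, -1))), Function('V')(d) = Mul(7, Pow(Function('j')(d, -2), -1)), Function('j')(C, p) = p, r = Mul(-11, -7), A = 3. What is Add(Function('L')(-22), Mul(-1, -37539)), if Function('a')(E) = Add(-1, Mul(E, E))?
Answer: Rational(160213743, 4268) ≈ 37538.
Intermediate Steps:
r = 77
Function('a')(E) = Add(-1, Pow(E, 2))
Function('V')(d) = Rational(-7, 2) (Function('V')(d) = Mul(7, Pow(-2, -1)) = Mul(7, Rational(-1, 2)) = Rational(-7, 2))
Function('L')(G) = Add(Rational(-77, 97), Mul(Rational(-7, 2), Pow(G, -1))) (Function('L')(G) = Add(Mul(Rational(-7, 2), Pow(G, -1)), Mul(77, Pow(-97, -1))) = Add(Mul(Rational(-7, 2), Pow(G, -1)), Mul(77, Rational(-1, 97))) = Add(Mul(Rational(-7, 2), Pow(G, -1)), Rational(-77, 97)) = Add(Rational(-77, 97), Mul(Rational(-7, 2), Pow(G, -1))))
Add(Function('L')(-22), Mul(-1, -37539)) = Add(Mul(Rational(7, 194), Pow(-22, -1), Add(-97, Mul(-22, -22))), Mul(-1, -37539)) = Add(Mul(Rational(7, 194), Rational(-1, 22), Add(-97, 484)), 37539) = Add(Mul(Rational(7, 194), Rational(-1, 22), 387), 37539) = Add(Rational(-2709, 4268), 37539) = Rational(160213743, 4268)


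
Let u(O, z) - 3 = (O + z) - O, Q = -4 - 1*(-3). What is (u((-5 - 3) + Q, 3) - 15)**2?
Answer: 81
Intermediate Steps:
Q = -1 (Q = -4 + 3 = -1)
u(O, z) = 3 + z (u(O, z) = 3 + ((O + z) - O) = 3 + z)
(u((-5 - 3) + Q, 3) - 15)**2 = ((3 + 3) - 15)**2 = (6 - 15)**2 = (-9)**2 = 81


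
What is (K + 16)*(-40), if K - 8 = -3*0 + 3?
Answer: -1080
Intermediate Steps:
K = 11 (K = 8 + (-3*0 + 3) = 8 + (0 + 3) = 8 + 3 = 11)
(K + 16)*(-40) = (11 + 16)*(-40) = 27*(-40) = -1080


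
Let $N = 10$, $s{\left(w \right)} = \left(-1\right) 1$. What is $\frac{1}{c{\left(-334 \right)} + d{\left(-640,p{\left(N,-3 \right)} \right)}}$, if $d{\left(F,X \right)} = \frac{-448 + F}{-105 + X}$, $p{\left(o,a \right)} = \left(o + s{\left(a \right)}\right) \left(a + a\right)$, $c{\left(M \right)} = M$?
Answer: $- \frac{159}{52018} \approx -0.0030566$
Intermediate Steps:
$s{\left(w \right)} = -1$
$p{\left(o,a \right)} = 2 a \left(-1 + o\right)$ ($p{\left(o,a \right)} = \left(o - 1\right) \left(a + a\right) = \left(-1 + o\right) 2 a = 2 a \left(-1 + o\right)$)
$d{\left(F,X \right)} = \frac{-448 + F}{-105 + X}$
$\frac{1}{c{\left(-334 \right)} + d{\left(-640,p{\left(N,-3 \right)} \right)}} = \frac{1}{-334 + \frac{-448 - 640}{-105 + 2 \left(-3\right) \left(-1 + 10\right)}} = \frac{1}{-334 + \frac{1}{-105 + 2 \left(-3\right) 9} \left(-1088\right)} = \frac{1}{-334 + \frac{1}{-105 - 54} \left(-1088\right)} = \frac{1}{-334 + \frac{1}{-159} \left(-1088\right)} = \frac{1}{-334 - - \frac{1088}{159}} = \frac{1}{-334 + \frac{1088}{159}} = \frac{1}{- \frac{52018}{159}} = - \frac{159}{52018}$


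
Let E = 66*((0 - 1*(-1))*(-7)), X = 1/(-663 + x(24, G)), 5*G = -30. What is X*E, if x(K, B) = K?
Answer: 154/213 ≈ 0.72300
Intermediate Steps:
G = -6 (G = (⅕)*(-30) = -6)
X = -1/639 (X = 1/(-663 + 24) = 1/(-639) = -1/639 ≈ -0.0015649)
E = -462 (E = 66*((0 + 1)*(-7)) = 66*(1*(-7)) = 66*(-7) = -462)
X*E = -1/639*(-462) = 154/213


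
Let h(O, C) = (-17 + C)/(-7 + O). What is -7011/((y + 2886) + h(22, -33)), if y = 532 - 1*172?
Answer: -1107/512 ≈ -2.1621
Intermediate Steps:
h(O, C) = (-17 + C)/(-7 + O)
y = 360 (y = 532 - 172 = 360)
-7011/((y + 2886) + h(22, -33)) = -7011/((360 + 2886) + (-17 - 33)/(-7 + 22)) = -7011/(3246 - 50/15) = -7011/(3246 + (1/15)*(-50)) = -7011/(3246 - 10/3) = -7011/9728/3 = -7011*3/9728 = -1107/512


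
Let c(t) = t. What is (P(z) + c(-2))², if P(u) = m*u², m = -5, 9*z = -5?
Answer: 82369/6561 ≈ 12.554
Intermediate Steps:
z = -5/9 (z = (⅑)*(-5) = -5/9 ≈ -0.55556)
P(u) = -5*u²
(P(z) + c(-2))² = (-5*(-5/9)² - 2)² = (-5*25/81 - 2)² = (-125/81 - 2)² = (-287/81)² = 82369/6561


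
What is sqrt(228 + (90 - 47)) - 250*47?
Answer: -11750 + sqrt(271) ≈ -11734.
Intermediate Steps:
sqrt(228 + (90 - 47)) - 250*47 = sqrt(228 + 43) - 11750 = sqrt(271) - 11750 = -11750 + sqrt(271)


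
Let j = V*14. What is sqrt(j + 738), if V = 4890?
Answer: sqrt(69198) ≈ 263.06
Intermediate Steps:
j = 68460 (j = 4890*14 = 68460)
sqrt(j + 738) = sqrt(68460 + 738) = sqrt(69198)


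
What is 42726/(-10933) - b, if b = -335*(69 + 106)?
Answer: 640904399/10933 ≈ 58621.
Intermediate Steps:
b = -58625 (b = -335*175 = -58625)
42726/(-10933) - b = 42726/(-10933) - 1*(-58625) = 42726*(-1/10933) + 58625 = -42726/10933 + 58625 = 640904399/10933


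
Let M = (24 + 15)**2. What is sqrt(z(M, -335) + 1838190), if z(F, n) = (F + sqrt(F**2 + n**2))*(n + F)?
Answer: sqrt(3642096 + 1186*sqrt(2425666)) ≈ 2342.9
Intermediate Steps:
M = 1521 (M = 39**2 = 1521)
z(F, n) = (F + n)*(F + sqrt(F**2 + n**2)) (z(F, n) = (F + sqrt(F**2 + n**2))*(F + n) = (F + n)*(F + sqrt(F**2 + n**2)))
sqrt(z(M, -335) + 1838190) = sqrt((1521**2 + 1521*(-335) + 1521*sqrt(1521**2 + (-335)**2) - 335*sqrt(1521**2 + (-335)**2)) + 1838190) = sqrt((2313441 - 509535 + 1521*sqrt(2313441 + 112225) - 335*sqrt(2313441 + 112225)) + 1838190) = sqrt((2313441 - 509535 + 1521*sqrt(2425666) - 335*sqrt(2425666)) + 1838190) = sqrt((1803906 + 1186*sqrt(2425666)) + 1838190) = sqrt(3642096 + 1186*sqrt(2425666))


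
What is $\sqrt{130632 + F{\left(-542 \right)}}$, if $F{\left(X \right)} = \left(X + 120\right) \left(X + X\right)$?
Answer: $4 \sqrt{36755} \approx 766.86$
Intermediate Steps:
$F{\left(X \right)} = 2 X \left(120 + X\right)$ ($F{\left(X \right)} = \left(120 + X\right) 2 X = 2 X \left(120 + X\right)$)
$\sqrt{130632 + F{\left(-542 \right)}} = \sqrt{130632 + 2 \left(-542\right) \left(120 - 542\right)} = \sqrt{130632 + 2 \left(-542\right) \left(-422\right)} = \sqrt{130632 + 457448} = \sqrt{588080} = 4 \sqrt{36755}$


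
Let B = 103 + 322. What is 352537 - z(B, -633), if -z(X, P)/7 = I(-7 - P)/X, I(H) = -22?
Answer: 149828071/425 ≈ 3.5254e+5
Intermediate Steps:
B = 425
z(X, P) = 154/X (z(X, P) = -(-154)/X = 154/X)
352537 - z(B, -633) = 352537 - 154/425 = 149828071/425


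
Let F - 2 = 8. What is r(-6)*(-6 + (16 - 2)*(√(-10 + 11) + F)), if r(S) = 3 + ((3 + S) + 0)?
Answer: 0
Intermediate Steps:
F = 10 (F = 2 + 8 = 10)
r(S) = 6 + S (r(S) = 3 + (3 + S) = 6 + S)
r(-6)*(-6 + (16 - 2)*(√(-10 + 11) + F)) = (6 - 6)*(-6 + (16 - 2)*(√(-10 + 11) + 10)) = 0*(-6 + 14*(√1 + 10)) = 0*(-6 + 14*(1 + 10)) = 0*(-6 + 14*11) = 0*(-6 + 154) = 0*148 = 0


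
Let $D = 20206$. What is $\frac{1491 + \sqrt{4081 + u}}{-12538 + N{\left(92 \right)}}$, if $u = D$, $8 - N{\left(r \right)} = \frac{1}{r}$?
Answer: $- \frac{137172}{1152761} - \frac{92 \sqrt{24287}}{1152761} \approx -0.13143$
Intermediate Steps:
$N{\left(r \right)} = 8 - \frac{1}{r}$
$u = 20206$
$\frac{1491 + \sqrt{4081 + u}}{-12538 + N{\left(92 \right)}} = \frac{1491 + \sqrt{4081 + 20206}}{-12538 + \left(8 - \frac{1}{92}\right)} = \frac{1491 + \sqrt{24287}}{-12538 + \left(8 - \frac{1}{92}\right)} = \frac{1491 + \sqrt{24287}}{-12538 + \frac{735}{92}} = \frac{1491 + \sqrt{24287}}{- \frac{1152761}{92}} = \left(1491 + \sqrt{24287}\right) \left(- \frac{92}{1152761}\right) = - \frac{137172}{1152761} - \frac{92 \sqrt{24287}}{1152761}$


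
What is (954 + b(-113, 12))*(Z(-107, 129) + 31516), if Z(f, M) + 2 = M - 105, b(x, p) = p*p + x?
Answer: 31064930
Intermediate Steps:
b(x, p) = x + p² (b(x, p) = p² + x = x + p²)
Z(f, M) = -107 + M (Z(f, M) = -2 + (M - 105) = -2 + (-105 + M) = -107 + M)
(954 + b(-113, 12))*(Z(-107, 129) + 31516) = (954 + (-113 + 12²))*((-107 + 129) + 31516) = (954 + (-113 + 144))*(22 + 31516) = (954 + 31)*31538 = 985*31538 = 31064930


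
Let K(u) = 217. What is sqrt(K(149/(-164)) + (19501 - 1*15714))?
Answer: 2*sqrt(1001) ≈ 63.277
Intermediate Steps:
sqrt(K(149/(-164)) + (19501 - 1*15714)) = sqrt(217 + (19501 - 1*15714)) = sqrt(217 + (19501 - 15714)) = sqrt(217 + 3787) = sqrt(4004) = 2*sqrt(1001)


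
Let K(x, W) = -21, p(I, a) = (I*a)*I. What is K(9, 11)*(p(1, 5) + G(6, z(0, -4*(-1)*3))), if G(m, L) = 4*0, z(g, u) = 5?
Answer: -105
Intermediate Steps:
G(m, L) = 0
p(I, a) = a*I**2
K(9, 11)*(p(1, 5) + G(6, z(0, -4*(-1)*3))) = -21*(5*1**2 + 0) = -21*(5*1 + 0) = -21*(5 + 0) = -21*5 = -105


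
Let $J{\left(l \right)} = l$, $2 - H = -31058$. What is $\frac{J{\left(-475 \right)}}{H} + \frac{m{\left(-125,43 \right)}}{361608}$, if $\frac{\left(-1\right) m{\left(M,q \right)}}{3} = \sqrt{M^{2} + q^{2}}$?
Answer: $- \frac{95}{6212} - \frac{\sqrt{17474}}{120536} \approx -0.01639$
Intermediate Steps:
$H = 31060$ ($H = 2 - -31058 = 2 + 31058 = 31060$)
$m{\left(M,q \right)} = - 3 \sqrt{M^{2} + q^{2}}$
$\frac{J{\left(-475 \right)}}{H} + \frac{m{\left(-125,43 \right)}}{361608} = - \frac{475}{31060} + \frac{\left(-3\right) \sqrt{\left(-125\right)^{2} + 43^{2}}}{361608} = \left(-475\right) \frac{1}{31060} + - 3 \sqrt{15625 + 1849} \cdot \frac{1}{361608} = - \frac{95}{6212} + - 3 \sqrt{17474} \cdot \frac{1}{361608} = - \frac{95}{6212} - \frac{\sqrt{17474}}{120536}$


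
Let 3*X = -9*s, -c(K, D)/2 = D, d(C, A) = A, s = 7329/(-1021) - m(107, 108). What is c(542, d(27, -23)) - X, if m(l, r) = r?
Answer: -305825/1021 ≈ -299.53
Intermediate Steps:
s = -117597/1021 (s = 7329/(-1021) - 1*108 = 7329*(-1/1021) - 108 = -7329/1021 - 108 = -117597/1021 ≈ -115.18)
c(K, D) = -2*D
X = 352791/1021 (X = (-9*(-117597/1021))/3 = (1/3)*(1058373/1021) = 352791/1021 ≈ 345.53)
c(542, d(27, -23)) - X = -2*(-23) - 1*352791/1021 = 46 - 352791/1021 = -305825/1021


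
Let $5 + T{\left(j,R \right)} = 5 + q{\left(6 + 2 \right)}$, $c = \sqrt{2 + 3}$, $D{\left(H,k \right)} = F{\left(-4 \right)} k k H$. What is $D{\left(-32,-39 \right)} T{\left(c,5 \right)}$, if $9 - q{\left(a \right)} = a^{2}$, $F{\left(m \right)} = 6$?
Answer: $16061760$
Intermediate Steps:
$D{\left(H,k \right)} = 6 H k^{2}$ ($D{\left(H,k \right)} = 6 k k H = 6 k^{2} H = 6 H k^{2}$)
$c = \sqrt{5} \approx 2.2361$
$q{\left(a \right)} = 9 - a^{2}$
$T{\left(j,R \right)} = -55$ ($T{\left(j,R \right)} = -5 + \left(5 + \left(9 - \left(6 + 2\right)^{2}\right)\right) = -5 + \left(5 + \left(9 - 8^{2}\right)\right) = -5 + \left(5 + \left(9 - 64\right)\right) = -5 + \left(5 - 55\right) = -5 - 50 = -55$)
$D{\left(-32,-39 \right)} T{\left(c,5 \right)} = 6 \left(-32\right) \left(-39\right)^{2} \left(-55\right) = 6 \left(-32\right) 1521 \left(-55\right) = \left(-292032\right) \left(-55\right) = 16061760$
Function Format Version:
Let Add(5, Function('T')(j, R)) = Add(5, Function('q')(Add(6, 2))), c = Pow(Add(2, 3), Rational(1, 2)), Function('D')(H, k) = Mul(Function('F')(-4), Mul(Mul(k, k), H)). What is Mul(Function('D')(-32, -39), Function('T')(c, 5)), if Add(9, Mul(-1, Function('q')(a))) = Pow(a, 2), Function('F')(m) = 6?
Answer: 16061760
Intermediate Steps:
Function('D')(H, k) = Mul(6, H, Pow(k, 2)) (Function('D')(H, k) = Mul(6, Mul(Mul(k, k), H)) = Mul(6, Mul(Pow(k, 2), H)) = Mul(6, Mul(H, Pow(k, 2))) = Mul(6, H, Pow(k, 2)))
c = Pow(5, Rational(1, 2)) ≈ 2.2361
Function('q')(a) = Add(9, Mul(-1, Pow(a, 2)))
Function('T')(j, R) = -55 (Function('T')(j, R) = Add(-5, Add(5, Add(9, Mul(-1, Pow(Add(6, 2), 2))))) = Add(-5, Add(5, Add(9, Mul(-1, Pow(8, 2))))) = Add(-5, Add(5, Add(9, Mul(-1, 64)))) = Add(-5, Add(5, Add(9, -64))) = Add(-5, Add(5, -55)) = Add(-5, -50) = -55)
Mul(Function('D')(-32, -39), Function('T')(c, 5)) = Mul(Mul(6, -32, Pow(-39, 2)), -55) = Mul(Mul(6, -32, 1521), -55) = Mul(-292032, -55) = 16061760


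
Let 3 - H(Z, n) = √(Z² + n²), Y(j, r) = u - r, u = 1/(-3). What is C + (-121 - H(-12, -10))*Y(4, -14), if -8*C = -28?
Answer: -10147/6 + 82*√61/3 ≈ -1477.7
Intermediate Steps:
u = -⅓ ≈ -0.33333
C = 7/2 (C = -⅛*(-28) = 7/2 ≈ 3.5000)
Y(j, r) = -⅓ - r
H(Z, n) = 3 - √(Z² + n²)
C + (-121 - H(-12, -10))*Y(4, -14) = 7/2 + (-121 - (3 - √((-12)² + (-10)²)))*(-⅓ - 1*(-14)) = 7/2 + (-121 - (3 - √(144 + 100)))*(-⅓ + 14) = 7/2 + (-121 - (3 - √244))*(41/3) = 7/2 + (-121 - (3 - 2*√61))*(41/3) = 7/2 + (-121 + (-3 + 2*√61))*(41/3) = 7/2 + (-124 + 2*√61)*(41/3) = 7/2 + (-5084/3 + 82*√61/3) = -10147/6 + 82*√61/3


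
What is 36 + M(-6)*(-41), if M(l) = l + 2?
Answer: 200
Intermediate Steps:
M(l) = 2 + l
36 + M(-6)*(-41) = 36 + (2 - 6)*(-41) = 36 - 4*(-41) = 36 + 164 = 200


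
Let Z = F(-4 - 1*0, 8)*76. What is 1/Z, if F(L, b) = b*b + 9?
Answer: 1/5548 ≈ 0.00018025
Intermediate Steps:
F(L, b) = 9 + b² (F(L, b) = b² + 9 = 9 + b²)
Z = 5548 (Z = (9 + 8²)*76 = (9 + 64)*76 = 73*76 = 5548)
1/Z = 1/5548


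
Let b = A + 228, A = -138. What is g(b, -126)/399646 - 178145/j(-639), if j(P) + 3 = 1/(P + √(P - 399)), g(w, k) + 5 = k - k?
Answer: 43739178893487695/736960412318 - 178145*I*√1038/3688066 ≈ 59351.0 - 1.5562*I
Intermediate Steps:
b = 90 (b = -138 + 228 = 90)
g(w, k) = -5 (g(w, k) = -5 + (k - k) = -5 + 0 = -5)
j(P) = -3 + 1/(P + √(-399 + P)) (j(P) = -3 + 1/(P + √(P - 399)) = -3 + 1/(P + √(-399 + P)))
g(b, -126)/399646 - 178145/j(-639) = -5/399646 - 178145*(-639 + √(-399 - 639))/(1 - 3*(-639) - 3*√(-399 - 639)) = -5*1/399646 - 178145*(-639 + √(-1038))/(1 + 1917 - 3*I*√1038) = -5/399646 - 178145*(-639 + I*√1038)/(1 + 1917 - 3*I*√1038) = -5/399646 - 178145*(-639 + I*√1038)/(1918 - 3*I*√1038)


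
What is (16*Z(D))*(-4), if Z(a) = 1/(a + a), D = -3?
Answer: 32/3 ≈ 10.667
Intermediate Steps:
Z(a) = 1/(2*a)
(16*Z(D))*(-4) = (16*((½)/(-3)))*(-4) = (16*((½)*(-⅓)))*(-4) = (16*(-⅙))*(-4) = -8/3*(-4) = 32/3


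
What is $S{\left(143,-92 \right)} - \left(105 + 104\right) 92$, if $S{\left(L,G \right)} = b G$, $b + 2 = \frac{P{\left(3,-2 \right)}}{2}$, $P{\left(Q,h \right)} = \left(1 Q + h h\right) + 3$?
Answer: $-19504$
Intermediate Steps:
$P{\left(Q,h \right)} = 3 + Q + h^{2}$ ($P{\left(Q,h \right)} = \left(Q + h^{2}\right) + 3 = 3 + Q + h^{2}$)
$b = 3$ ($b = -2 + \frac{3 + 3 + \left(-2\right)^{2}}{2} = -2 + \left(3 + 3 + 4\right) \frac{1}{2} = -2 + 10 \cdot \frac{1}{2} = -2 + 5 = 3$)
$S{\left(L,G \right)} = 3 G$
$S{\left(143,-92 \right)} - \left(105 + 104\right) 92 = 3 \left(-92\right) - \left(105 + 104\right) 92 = -276 - 209 \cdot 92 = -276 - 19228 = -19504$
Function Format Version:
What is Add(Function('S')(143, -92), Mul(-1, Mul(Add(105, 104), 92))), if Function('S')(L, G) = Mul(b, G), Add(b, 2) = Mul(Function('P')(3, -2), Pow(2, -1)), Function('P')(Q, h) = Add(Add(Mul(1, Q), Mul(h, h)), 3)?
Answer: -19504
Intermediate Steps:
Function('P')(Q, h) = Add(3, Q, Pow(h, 2)) (Function('P')(Q, h) = Add(Add(Q, Pow(h, 2)), 3) = Add(3, Q, Pow(h, 2)))
b = 3 (b = Add(-2, Mul(Add(3, 3, Pow(-2, 2)), Pow(2, -1))) = Add(-2, Mul(Add(3, 3, 4), Rational(1, 2))) = Add(-2, Mul(10, Rational(1, 2))) = Add(-2, 5) = 3)
Function('S')(L, G) = Mul(3, G)
Add(Function('S')(143, -92), Mul(-1, Mul(Add(105, 104), 92))) = Add(Mul(3, -92), Mul(-1, Mul(Add(105, 104), 92))) = Add(-276, Mul(-1, Mul(209, 92))) = Add(-276, Mul(-1, 19228)) = Add(-276, -19228) = -19504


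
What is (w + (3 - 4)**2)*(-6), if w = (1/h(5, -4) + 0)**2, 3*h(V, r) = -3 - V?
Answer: -219/32 ≈ -6.8438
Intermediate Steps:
h(V, r) = -1 - V/3 (h(V, r) = (-3 - V)/3 = -1 - V/3)
w = 9/64 (w = (1/(-1 - 1/3*5) + 0)**2 = (1/(-1 - 5/3) + 0)**2 = (1/(-8/3) + 0)**2 = (-3/8 + 0)**2 = (-3/8)**2 = 9/64 ≈ 0.14063)
(w + (3 - 4)**2)*(-6) = (9/64 + (3 - 4)**2)*(-6) = (9/64 + (-1)**2)*(-6) = (9/64 + 1)*(-6) = (73/64)*(-6) = -219/32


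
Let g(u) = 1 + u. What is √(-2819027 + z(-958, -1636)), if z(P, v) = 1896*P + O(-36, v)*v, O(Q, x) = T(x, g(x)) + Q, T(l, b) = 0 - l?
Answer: I*√7252995 ≈ 2693.1*I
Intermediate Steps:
T(l, b) = -l
O(Q, x) = Q - x (O(Q, x) = -x + Q = Q - x)
z(P, v) = 1896*P + v*(-36 - v) (z(P, v) = 1896*P + (-36 - v)*v = 1896*P + v*(-36 - v))
√(-2819027 + z(-958, -1636)) = √(-2819027 + (1896*(-958) - 1*(-1636)*(36 - 1636))) = √(-2819027 + (-1816368 - 1*(-1636)*(-1600))) = √(-2819027 + (-1816368 - 2617600)) = √(-2819027 - 4433968) = √(-7252995) = I*√7252995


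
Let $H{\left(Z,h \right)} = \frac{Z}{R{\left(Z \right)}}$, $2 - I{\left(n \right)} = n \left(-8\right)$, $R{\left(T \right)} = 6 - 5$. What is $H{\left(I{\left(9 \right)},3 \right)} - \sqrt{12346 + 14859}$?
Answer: $74 - \sqrt{27205} \approx -90.939$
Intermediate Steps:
$R{\left(T \right)} = 1$ ($R{\left(T \right)} = 6 - 5 = 1$)
$I{\left(n \right)} = 2 + 8 n$ ($I{\left(n \right)} = 2 - n \left(-8\right) = 2 - - 8 n = 2 + 8 n$)
$H{\left(Z,h \right)} = Z$ ($H{\left(Z,h \right)} = \frac{Z}{1} = Z 1 = Z$)
$H{\left(I{\left(9 \right)},3 \right)} - \sqrt{12346 + 14859} = \left(2 + 8 \cdot 9\right) - \sqrt{12346 + 14859} = \left(2 + 72\right) - \sqrt{27205} = 74 - \sqrt{27205}$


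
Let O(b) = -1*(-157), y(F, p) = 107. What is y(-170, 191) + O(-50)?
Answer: 264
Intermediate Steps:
O(b) = 157
y(-170, 191) + O(-50) = 107 + 157 = 264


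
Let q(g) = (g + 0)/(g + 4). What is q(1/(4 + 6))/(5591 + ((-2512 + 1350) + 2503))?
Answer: 1/284212 ≈ 3.5185e-6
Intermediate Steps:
q(g) = g/(4 + g)
q(1/(4 + 6))/(5591 + ((-2512 + 1350) + 2503)) = (1/((4 + 6)*(4 + 1/(4 + 6))))/(5591 + ((-2512 + 1350) + 2503)) = (1/(10*(4 + 1/10)))/(5591 + (-1162 + 2503)) = (1/(10*(4 + 1/10)))/(5591 + 1341) = (1/(10*(41/10)))/6932 = ((1/10)*(10/41))*(1/6932) = (1/41)*(1/6932) = 1/284212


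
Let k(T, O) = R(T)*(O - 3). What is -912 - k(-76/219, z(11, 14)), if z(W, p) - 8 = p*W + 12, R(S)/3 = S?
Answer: -53580/73 ≈ -733.97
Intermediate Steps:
R(S) = 3*S
z(W, p) = 20 + W*p (z(W, p) = 8 + (p*W + 12) = 8 + (W*p + 12) = 8 + (12 + W*p) = 20 + W*p)
k(T, O) = 3*T*(-3 + O) (k(T, O) = (3*T)*(O - 3) = (3*T)*(-3 + O) = 3*T*(-3 + O))
-912 - k(-76/219, z(11, 14)) = -912 - 3*(-76/219)*(-3 + (20 + 11*14)) = -912 - 3*(-76*1/219)*(-3 + (20 + 154)) = -912 - 3*(-76)*(-3 + 174)/219 = -912 - 3*(-76)*171/219 = -912 - 1*(-12996/73) = -912 + 12996/73 = -53580/73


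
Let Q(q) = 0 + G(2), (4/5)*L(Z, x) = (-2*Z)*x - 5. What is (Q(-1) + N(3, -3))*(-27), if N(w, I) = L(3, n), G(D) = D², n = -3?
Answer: -2187/4 ≈ -546.75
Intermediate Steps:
L(Z, x) = -25/4 - 5*Z*x/2 (L(Z, x) = 5*((-2*Z)*x - 5)/4 = 5*(-2*Z*x - 5)/4 = 5*(-5 - 2*Z*x)/4 = -25/4 - 5*Z*x/2)
N(w, I) = 65/4 (N(w, I) = -25/4 - 5/2*3*(-3) = -25/4 + 45/2 = 65/4)
Q(q) = 4 (Q(q) = 0 + 2² = 0 + 4 = 4)
(Q(-1) + N(3, -3))*(-27) = (4 + 65/4)*(-27) = (81/4)*(-27) = -2187/4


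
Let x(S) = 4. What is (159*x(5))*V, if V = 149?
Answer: 94764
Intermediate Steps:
(159*x(5))*V = (159*4)*149 = 636*149 = 94764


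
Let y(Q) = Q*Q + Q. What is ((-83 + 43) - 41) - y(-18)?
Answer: -387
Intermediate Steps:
y(Q) = Q + Q² (y(Q) = Q² + Q = Q + Q²)
((-83 + 43) - 41) - y(-18) = ((-83 + 43) - 41) - (-18)*(1 - 18) = (-40 - 41) - (-18)*(-17) = -81 - 1*306 = -81 - 306 = -387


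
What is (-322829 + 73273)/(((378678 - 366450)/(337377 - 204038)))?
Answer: -8318886871/3057 ≈ -2.7213e+6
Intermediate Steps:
(-322829 + 73273)/(((378678 - 366450)/(337377 - 204038))) = -249556/(12228/133339) = -249556/(12228*(1/133339)) = -249556/12228/133339 = -249556*133339/12228 = -8318886871/3057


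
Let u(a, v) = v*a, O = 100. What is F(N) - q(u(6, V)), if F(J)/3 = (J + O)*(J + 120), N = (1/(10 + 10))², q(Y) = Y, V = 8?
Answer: 5752584003/160000 ≈ 35954.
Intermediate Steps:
u(a, v) = a*v
N = 1/400 (N = (1/20)² = 1/400 ≈ 0.0025000)
F(J) = 3*(100 + J)*(120 + J) (F(J) = 3*((J + 100)*(J + 120)) = 3*((100 + J)*(120 + J)) = 3*(100 + J)*(120 + J))
F(N) - q(u(6, V)) = (36000 + 3*(1/400)² + 660*(1/400)) - 6*8 = (36000 + 3*(1/160000) + 33/20) - 1*48 = (36000 + 3/160000 + 33/20) - 48 = 5760264003/160000 - 48 = 5752584003/160000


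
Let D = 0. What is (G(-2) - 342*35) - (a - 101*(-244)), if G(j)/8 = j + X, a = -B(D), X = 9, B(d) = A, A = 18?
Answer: -36540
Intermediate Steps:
B(d) = 18
a = -18 (a = -1*18 = -18)
G(j) = 72 + 8*j (G(j) = 8*(j + 9) = 8*(9 + j) = 72 + 8*j)
(G(-2) - 342*35) - (a - 101*(-244)) = ((72 + 8*(-2)) - 342*35) - (-18 - 101*(-244)) = ((72 - 16) - 11970) - (-18 + 24644) = (56 - 11970) - 1*24626 = -11914 - 24626 = -36540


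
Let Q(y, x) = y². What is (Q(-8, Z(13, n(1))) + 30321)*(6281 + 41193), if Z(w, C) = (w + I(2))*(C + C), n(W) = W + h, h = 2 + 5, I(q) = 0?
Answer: 1442497490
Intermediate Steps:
h = 7
n(W) = 7 + W (n(W) = W + 7 = 7 + W)
Z(w, C) = 2*C*w (Z(w, C) = (w + 0)*(C + C) = w*(2*C) = 2*C*w)
(Q(-8, Z(13, n(1))) + 30321)*(6281 + 41193) = ((-8)² + 30321)*(6281 + 41193) = (64 + 30321)*47474 = 30385*47474 = 1442497490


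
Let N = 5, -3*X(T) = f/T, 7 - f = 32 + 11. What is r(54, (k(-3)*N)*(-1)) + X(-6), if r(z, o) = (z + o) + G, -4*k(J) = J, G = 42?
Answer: 361/4 ≈ 90.250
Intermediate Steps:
f = -36 (f = 7 - (32 + 11) = 7 - 1*43 = 7 - 43 = -36)
k(J) = -J/4
X(T) = 12/T (X(T) = -(-12)/T = 12/T)
r(z, o) = 42 + o + z (r(z, o) = (z + o) + 42 = (o + z) + 42 = 42 + o + z)
r(54, (k(-3)*N)*(-1)) + X(-6) = (42 + (-¼*(-3)*5)*(-1) + 54) + 12/(-6) = (42 + ((¾)*5)*(-1) + 54) + 12*(-⅙) = (42 + (15/4)*(-1) + 54) - 2 = (42 - 15/4 + 54) - 2 = 369/4 - 2 = 361/4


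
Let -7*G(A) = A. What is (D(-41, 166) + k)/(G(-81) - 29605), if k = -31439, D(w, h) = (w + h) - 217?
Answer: 220717/207154 ≈ 1.0655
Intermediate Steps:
D(w, h) = -217 + h + w (D(w, h) = (h + w) - 217 = -217 + h + w)
G(A) = -A/7
(D(-41, 166) + k)/(G(-81) - 29605) = ((-217 + 166 - 41) - 31439)/(-1/7*(-81) - 29605) = (-92 - 31439)/(81/7 - 29605) = -31531/(-207154/7) = -31531*(-7/207154) = 220717/207154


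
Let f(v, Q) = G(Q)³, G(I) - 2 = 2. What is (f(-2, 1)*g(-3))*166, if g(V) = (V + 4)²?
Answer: 10624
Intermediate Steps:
G(I) = 4 (G(I) = 2 + 2 = 4)
f(v, Q) = 64 (f(v, Q) = 4³ = 64)
g(V) = (4 + V)²
(f(-2, 1)*g(-3))*166 = (64*(4 - 3)²)*166 = (64*1²)*166 = (64*1)*166 = 64*166 = 10624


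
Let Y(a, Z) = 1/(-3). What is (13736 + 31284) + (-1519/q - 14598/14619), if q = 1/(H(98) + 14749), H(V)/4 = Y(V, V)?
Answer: -326832402359/14619 ≈ -2.2357e+7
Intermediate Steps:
Y(a, Z) = -⅓ (Y(a, Z) = 1*(-⅓) = -⅓)
H(V) = -4/3 (H(V) = 4*(-⅓) = -4/3)
q = 3/44243 (q = 1/(-4/3 + 14749) = 1/(44243/3) = 3/44243 ≈ 6.7807e-5)
(13736 + 31284) + (-1519/q - 14598/14619) = (13736 + 31284) + (-1519/3/44243 - 14598/14619) = 45020 + (-1519*44243/3 - 14598*1/14619) = 45020 + (-67205117/3 - 4866/4873) = 45020 - 327490549739/14619 = -326832402359/14619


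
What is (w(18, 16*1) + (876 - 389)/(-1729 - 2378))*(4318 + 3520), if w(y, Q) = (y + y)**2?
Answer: 41715286030/4107 ≈ 1.0157e+7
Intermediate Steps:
w(y, Q) = 4*y**2 (w(y, Q) = (2*y)**2 = 4*y**2)
(w(18, 16*1) + (876 - 389)/(-1729 - 2378))*(4318 + 3520) = (4*18**2 + (876 - 389)/(-1729 - 2378))*(4318 + 3520) = (4*324 + 487/(-4107))*7838 = (1296 + 487*(-1/4107))*7838 = (1296 - 487/4107)*7838 = (5322185/4107)*7838 = 41715286030/4107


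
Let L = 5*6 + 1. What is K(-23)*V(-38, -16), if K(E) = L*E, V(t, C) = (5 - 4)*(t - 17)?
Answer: 39215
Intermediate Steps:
L = 31 (L = 30 + 1 = 31)
V(t, C) = -17 + t (V(t, C) = 1*(-17 + t) = -17 + t)
K(E) = 31*E
K(-23)*V(-38, -16) = (31*(-23))*(-17 - 38) = -713*(-55) = 39215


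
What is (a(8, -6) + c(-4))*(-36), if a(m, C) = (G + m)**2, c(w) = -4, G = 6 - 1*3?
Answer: -4212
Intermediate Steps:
G = 3 (G = 6 - 3 = 3)
a(m, C) = (3 + m)**2
(a(8, -6) + c(-4))*(-36) = ((3 + 8)**2 - 4)*(-36) = (11**2 - 4)*(-36) = (121 - 4)*(-36) = 117*(-36) = -4212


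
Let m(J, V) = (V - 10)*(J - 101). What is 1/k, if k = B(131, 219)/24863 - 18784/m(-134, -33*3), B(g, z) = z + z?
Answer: -13550335/9698026 ≈ -1.3972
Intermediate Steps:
B(g, z) = 2*z
m(J, V) = (-101 + J)*(-10 + V) (m(J, V) = (-10 + V)*(-101 + J) = (-101 + J)*(-10 + V))
k = -9698026/13550335 (k = (2*219)/24863 - 18784/(1010 - (-3333)*3 - 10*(-134) - (-4422)*3) = 438*(1/24863) - 18784/(1010 - 101*(-99) + 1340 - 134*(-99)) = 438/24863 - 18784/(1010 + 9999 + 1340 + 13266) = 438/24863 - 18784/25615 = -9698026/13550335 ≈ -0.71570)
1/k = 1/(-9698026/13550335) = -13550335/9698026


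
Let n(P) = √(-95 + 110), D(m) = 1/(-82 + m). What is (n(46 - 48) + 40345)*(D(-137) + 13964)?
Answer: 123379649675/219 + 3058115*√15/219 ≈ 5.6343e+8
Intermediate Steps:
n(P) = √15
(n(46 - 48) + 40345)*(D(-137) + 13964) = (√15 + 40345)*(1/(-82 - 137) + 13964) = (40345 + √15)*(1/(-219) + 13964) = (40345 + √15)*(-1/219 + 13964) = (40345 + √15)*(3058115/219) = 123379649675/219 + 3058115*√15/219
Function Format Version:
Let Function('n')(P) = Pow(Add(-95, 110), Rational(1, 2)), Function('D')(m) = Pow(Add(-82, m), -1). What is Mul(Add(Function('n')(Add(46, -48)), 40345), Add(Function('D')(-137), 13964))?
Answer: Add(Rational(123379649675, 219), Mul(Rational(3058115, 219), Pow(15, Rational(1, 2)))) ≈ 5.6343e+8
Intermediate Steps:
Function('n')(P) = Pow(15, Rational(1, 2))
Mul(Add(Function('n')(Add(46, -48)), 40345), Add(Function('D')(-137), 13964)) = Mul(Add(Pow(15, Rational(1, 2)), 40345), Add(Pow(Add(-82, -137), -1), 13964)) = Mul(Add(40345, Pow(15, Rational(1, 2))), Add(Pow(-219, -1), 13964)) = Mul(Add(40345, Pow(15, Rational(1, 2))), Add(Rational(-1, 219), 13964)) = Mul(Add(40345, Pow(15, Rational(1, 2))), Rational(3058115, 219)) = Add(Rational(123379649675, 219), Mul(Rational(3058115, 219), Pow(15, Rational(1, 2))))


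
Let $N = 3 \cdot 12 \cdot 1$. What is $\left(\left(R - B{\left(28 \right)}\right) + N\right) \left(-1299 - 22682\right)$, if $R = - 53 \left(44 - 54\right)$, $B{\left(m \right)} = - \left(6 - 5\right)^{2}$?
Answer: $-13597227$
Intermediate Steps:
$B{\left(m \right)} = -1$ ($B{\left(m \right)} = - 1^{2} = \left(-1\right) 1 = -1$)
$N = 36$ ($N = 36 \cdot 1 = 36$)
$R = 530$ ($R = \left(-53\right) \left(-10\right) = 530$)
$\left(\left(R - B{\left(28 \right)}\right) + N\right) \left(-1299 - 22682\right) = \left(\left(530 - -1\right) + 36\right) \left(-1299 - 22682\right) = \left(\left(530 + 1\right) + 36\right) \left(-23981\right) = \left(531 + 36\right) \left(-23981\right) = 567 \left(-23981\right) = -13597227$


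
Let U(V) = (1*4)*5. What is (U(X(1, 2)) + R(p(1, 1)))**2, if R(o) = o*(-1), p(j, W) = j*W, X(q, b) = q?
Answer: 361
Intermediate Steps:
U(V) = 20 (U(V) = 4*5 = 20)
p(j, W) = W*j
R(o) = -o
(U(X(1, 2)) + R(p(1, 1)))**2 = (20 - 1)**2 = 19**2 = 361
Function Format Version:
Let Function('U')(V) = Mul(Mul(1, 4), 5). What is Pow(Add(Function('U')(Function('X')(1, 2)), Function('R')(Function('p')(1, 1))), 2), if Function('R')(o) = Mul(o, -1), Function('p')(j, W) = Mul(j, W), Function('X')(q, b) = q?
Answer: 361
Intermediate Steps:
Function('U')(V) = 20 (Function('U')(V) = Mul(4, 5) = 20)
Function('p')(j, W) = Mul(W, j)
Function('R')(o) = Mul(-1, o)
Pow(Add(Function('U')(Function('X')(1, 2)), Function('R')(Function('p')(1, 1))), 2) = Pow(Add(20, Mul(-1, Mul(1, 1))), 2) = Pow(Add(20, Mul(-1, 1)), 2) = Pow(Add(20, -1), 2) = Pow(19, 2) = 361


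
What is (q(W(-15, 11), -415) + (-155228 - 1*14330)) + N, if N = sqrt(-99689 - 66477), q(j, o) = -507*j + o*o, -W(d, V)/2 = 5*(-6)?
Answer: -27753 + I*sqrt(166166) ≈ -27753.0 + 407.63*I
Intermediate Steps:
W(d, V) = 60 (W(d, V) = -10*(-6) = -2*(-30) = 60)
q(j, o) = o**2 - 507*j (q(j, o) = -507*j + o**2 = o**2 - 507*j)
N = I*sqrt(166166) (N = sqrt(-166166) = I*sqrt(166166) ≈ 407.63*I)
(q(W(-15, 11), -415) + (-155228 - 1*14330)) + N = (((-415)**2 - 507*60) + (-155228 - 1*14330)) + I*sqrt(166166) = ((172225 - 30420) + (-155228 - 14330)) + I*sqrt(166166) = (141805 - 169558) + I*sqrt(166166) = -27753 + I*sqrt(166166)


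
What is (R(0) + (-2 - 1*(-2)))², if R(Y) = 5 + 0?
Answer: 25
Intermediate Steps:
R(Y) = 5
(R(0) + (-2 - 1*(-2)))² = (5 + (-2 - 1*(-2)))² = (5 + (-2 + 2))² = (5 + 0)² = 5² = 25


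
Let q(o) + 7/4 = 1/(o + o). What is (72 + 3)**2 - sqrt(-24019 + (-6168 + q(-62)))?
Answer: 5625 - 3*I*sqrt(12893954)/62 ≈ 5625.0 - 173.75*I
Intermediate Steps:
q(o) = -7/4 + 1/(2*o) (q(o) = -7/4 + 1/(o + o) = -7/4 + 1/(2*o))
(72 + 3)**2 - sqrt(-24019 + (-6168 + q(-62))) = (72 + 3)**2 - sqrt(-24019 + (-6168 + (1/4)*(2 - 7*(-62))/(-62))) = 75**2 - sqrt(-24019 + (-6168 + (1/4)*(-1/62)*(2 + 434))) = 5625 - sqrt(-24019 + (-6168 + (1/4)*(-1/62)*436)) = 5625 - sqrt(-24019 + (-6168 - 109/62)) = 5625 - sqrt(-24019 - 382525/62) = 5625 - sqrt(-1871703/62) = 5625 - 3*I*sqrt(12893954)/62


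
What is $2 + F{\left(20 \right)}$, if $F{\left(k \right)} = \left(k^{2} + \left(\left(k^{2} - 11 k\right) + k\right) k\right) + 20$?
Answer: $4422$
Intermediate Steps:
$F{\left(k \right)} = 20 + k^{2} + k \left(k^{2} - 10 k\right)$ ($F{\left(k \right)} = \left(k^{2} + \left(k^{2} - 10 k\right) k\right) + 20 = \left(k^{2} + k \left(k^{2} - 10 k\right)\right) + 20 = 20 + k^{2} + k \left(k^{2} - 10 k\right)$)
$2 + F{\left(20 \right)} = 2 + \left(20 + 20^{3} - 9 \cdot 20^{2}\right) = 2 + \left(20 + 8000 - 3600\right) = 2 + 4420 = 4422$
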